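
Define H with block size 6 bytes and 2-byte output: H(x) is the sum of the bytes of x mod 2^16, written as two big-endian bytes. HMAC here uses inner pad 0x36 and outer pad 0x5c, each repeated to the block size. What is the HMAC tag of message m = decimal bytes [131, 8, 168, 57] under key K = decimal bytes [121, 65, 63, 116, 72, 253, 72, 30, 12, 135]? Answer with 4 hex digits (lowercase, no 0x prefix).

Key decimal bytes [121, 65, 63, 116, 72, 253, 72, 30, 12, 135] = 79 41 3f 74 48 fd 48 1e 0c 87 is 10 bytes > B = 6, so hash it first: H(key) = 03 ab, then zero-pad to 6 bytes: K' = 03 ab 00 00 00 00.
K' ⊕ ipad = 35 9d 36 36 36 36.  K' ⊕ opad = 5f f7 5c 5c 5c 5c.
Inner input = (K'⊕ipad) ∥ m = 35 9d 36 36 36 36 ∥ 83 08 a8 39.
Inner hash: sum = 53+157+54+54+54+54+131+8+168+57 = 790 → 03 16.
Outer input = (K'⊕opad) ∥ inner = 5f f7 5c 5c 5c 5c ∥ 03 16.
Outer hash (tag): sum = 95+247+92+92+92+92+3+22 = 735 → 02 df.

02df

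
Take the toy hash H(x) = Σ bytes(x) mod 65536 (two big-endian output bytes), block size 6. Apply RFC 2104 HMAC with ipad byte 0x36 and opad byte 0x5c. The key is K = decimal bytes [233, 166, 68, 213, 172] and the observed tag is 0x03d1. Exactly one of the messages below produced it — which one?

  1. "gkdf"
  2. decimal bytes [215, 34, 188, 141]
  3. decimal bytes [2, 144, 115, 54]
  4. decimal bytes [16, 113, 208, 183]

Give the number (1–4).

Key decimal bytes [233, 166, 68, 213, 172] = e9 a6 44 d5 ac is 5 bytes ≤ B = 6; zero-pad to 6 bytes: K' = e9 a6 44 d5 ac 00.
K' ⊕ ipad = df 90 72 e3 9a 36; K' ⊕ opad = b5 fa 18 89 f0 5c.
m1: inner = H(df 90 72 e3 9a 36 67 6b 64 66) = 05 30; tag = H(b5 fa 18 89 f0 5c 05 30) = 03d1 ← matches
m2: inner = H(df 90 72 e3 9a 36 d7 22 bc 8d) = 05 d6; tag = H(b5 fa 18 89 f0 5c 05 d6) = 0477
m3: inner = H(df 90 72 e3 9a 36 02 90 73 36) = 04 cf; tag = H(b5 fa 18 89 f0 5c 04 cf) = 046f
m4: inner = H(df 90 72 e3 9a 36 10 71 d0 b7) = 05 9c; tag = H(b5 fa 18 89 f0 5c 05 9c) = 043d

1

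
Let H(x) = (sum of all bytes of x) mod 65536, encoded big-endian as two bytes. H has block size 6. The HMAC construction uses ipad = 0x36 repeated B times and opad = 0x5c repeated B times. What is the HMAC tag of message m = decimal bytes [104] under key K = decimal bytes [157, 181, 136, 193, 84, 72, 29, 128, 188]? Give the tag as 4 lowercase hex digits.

Key decimal bytes [157, 181, 136, 193, 84, 72, 29, 128, 188] = 9d b5 88 c1 54 48 1d 80 bc is 9 bytes > B = 6, so hash it first: H(key) = 04 90, then zero-pad to 6 bytes: K' = 04 90 00 00 00 00.
K' ⊕ ipad = 32 a6 36 36 36 36.  K' ⊕ opad = 58 cc 5c 5c 5c 5c.
Inner input = (K'⊕ipad) ∥ m = 32 a6 36 36 36 36 ∥ 68.
Inner hash: sum = 50+166+54+54+54+54+104 = 536 → 02 18.
Outer input = (K'⊕opad) ∥ inner = 58 cc 5c 5c 5c 5c ∥ 02 18.
Outer hash (tag): sum = 88+204+92+92+92+92+2+24 = 686 → 02 ae.

02ae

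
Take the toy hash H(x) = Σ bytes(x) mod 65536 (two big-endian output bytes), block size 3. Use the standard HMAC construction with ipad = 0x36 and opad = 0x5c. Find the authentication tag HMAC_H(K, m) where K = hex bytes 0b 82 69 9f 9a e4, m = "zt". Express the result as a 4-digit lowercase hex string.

Key hex bytes 0b 82 69 9f 9a e4 is 6 bytes > B = 3, so hash it first: H(key) = 03 13, then zero-pad to 3 bytes: K' = 03 13 00.
K' ⊕ ipad = 35 25 36.  K' ⊕ opad = 5f 4f 5c.
Inner input = (K'⊕ipad) ∥ m = 35 25 36 ∥ 7a 74.
Inner hash: sum = 53+37+54+122+116 = 382 → 01 7e.
Outer input = (K'⊕opad) ∥ inner = 5f 4f 5c ∥ 01 7e.
Outer hash (tag): sum = 95+79+92+1+126 = 393 → 01 89.

0189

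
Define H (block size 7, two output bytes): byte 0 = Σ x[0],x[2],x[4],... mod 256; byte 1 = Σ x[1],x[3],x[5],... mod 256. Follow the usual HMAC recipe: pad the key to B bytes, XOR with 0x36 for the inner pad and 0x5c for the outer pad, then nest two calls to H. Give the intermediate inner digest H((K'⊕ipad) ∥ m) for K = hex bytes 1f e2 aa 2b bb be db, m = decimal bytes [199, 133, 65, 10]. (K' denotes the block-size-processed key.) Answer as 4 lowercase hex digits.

Key hex bytes 1f e2 aa 2b bb be db is exactly B = 7 bytes: K' = 1f e2 aa 2b bb be db.
K' ⊕ ipad = 29 d4 9c 1d 8d 88 ed.
Inner input = 29 d4 9c 1d 8d 88 ed ∥ c7 85 41 0a.
Inner hash: even-index sum = 718 mod 256 = 206; odd-index sum = 641 mod 256 = 129 → ce 81.

ce81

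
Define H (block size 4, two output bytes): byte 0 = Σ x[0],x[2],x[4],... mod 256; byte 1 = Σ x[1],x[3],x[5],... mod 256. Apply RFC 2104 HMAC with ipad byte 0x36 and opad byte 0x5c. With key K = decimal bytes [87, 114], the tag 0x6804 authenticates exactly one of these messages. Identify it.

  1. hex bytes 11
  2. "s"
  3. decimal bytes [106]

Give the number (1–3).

3

Key decimal bytes [87, 114] = 57 72 is 2 bytes ≤ B = 4; zero-pad to 4 bytes: K' = 57 72 00 00.
K' ⊕ ipad = 61 44 36 36; K' ⊕ opad = 0b 2e 5c 5c.
m1: inner = H(61 44 36 36 11) = a8 7a; tag = H(0b 2e 5c 5c a8 7a) = 0f04
m2: inner = H(61 44 36 36 73) = 0a 7a; tag = H(0b 2e 5c 5c 0a 7a) = 7104
m3: inner = H(61 44 36 36 6a) = 01 7a; tag = H(0b 2e 5c 5c 01 7a) = 6804 ← matches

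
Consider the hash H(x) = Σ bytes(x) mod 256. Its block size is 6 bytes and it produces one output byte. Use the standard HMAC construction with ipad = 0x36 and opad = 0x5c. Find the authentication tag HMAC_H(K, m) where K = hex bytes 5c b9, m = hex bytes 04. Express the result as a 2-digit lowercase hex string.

2a

Key hex bytes 5c b9 is 2 bytes ≤ B = 6; zero-pad to 6 bytes: K' = 5c b9 00 00 00 00.
K' ⊕ ipad = 6a 8f 36 36 36 36.  K' ⊕ opad = 00 e5 5c 5c 5c 5c.
Inner input = (K'⊕ipad) ∥ m = 6a 8f 36 36 36 36 ∥ 04.
Inner hash: sum = 106+143+54+54+54+54+4 = 469; mod 256 = 213 → d5.
Outer input = (K'⊕opad) ∥ inner = 00 e5 5c 5c 5c 5c ∥ d5.
Outer hash (tag): sum = 0+229+92+92+92+92+213 = 810; mod 256 = 42 → 2a.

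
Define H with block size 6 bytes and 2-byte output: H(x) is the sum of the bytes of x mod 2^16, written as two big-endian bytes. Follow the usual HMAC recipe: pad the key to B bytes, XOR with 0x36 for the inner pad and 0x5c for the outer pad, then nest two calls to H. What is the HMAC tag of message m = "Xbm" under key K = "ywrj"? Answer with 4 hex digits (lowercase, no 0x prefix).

0231

Key "ywrj" = 79 77 72 6a is 4 bytes ≤ B = 6; zero-pad to 6 bytes: K' = 79 77 72 6a 00 00.
K' ⊕ ipad = 4f 41 44 5c 36 36.  K' ⊕ opad = 25 2b 2e 36 5c 5c.
Inner input = (K'⊕ipad) ∥ m = 4f 41 44 5c 36 36 ∥ 58 62 6d.
Inner hash: sum = 79+65+68+92+54+54+88+98+109 = 707 → 02 c3.
Outer input = (K'⊕opad) ∥ inner = 25 2b 2e 36 5c 5c ∥ 02 c3.
Outer hash (tag): sum = 37+43+46+54+92+92+2+195 = 561 → 02 31.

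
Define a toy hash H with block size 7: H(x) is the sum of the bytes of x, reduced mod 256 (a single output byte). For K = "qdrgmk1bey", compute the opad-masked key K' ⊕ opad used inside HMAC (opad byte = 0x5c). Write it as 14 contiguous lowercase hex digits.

Key "qdrgmk1bey" = 71 64 72 67 6d 6b 31 62 65 79 is 10 bytes > B = 7, so hash it first: H(key) = f7, then zero-pad to 7 bytes: K' = f7 00 00 00 00 00 00.
XOR each byte with 0x5c: f7⊕5c=ab, 00⊕5c=5c, 00⊕5c=5c, 00⊕5c=5c, 00⊕5c=5c, 00⊕5c=5c, 00⊕5c=5c.

ab5c5c5c5c5c5c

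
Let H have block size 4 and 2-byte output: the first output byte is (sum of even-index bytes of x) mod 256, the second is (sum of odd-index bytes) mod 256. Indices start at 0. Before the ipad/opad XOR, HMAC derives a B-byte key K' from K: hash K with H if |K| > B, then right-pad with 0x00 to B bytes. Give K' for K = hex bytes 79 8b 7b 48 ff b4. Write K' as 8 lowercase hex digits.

|K| = 6 > B = 4, so first hash the key.
H(K): even-index sum = 499 mod 256 = 243; odd-index sum = 391 mod 256 = 135 → f3 87.
Zero-pad H(K) = f3 87 to 4 bytes: K' = f3 87 00 00.

f3870000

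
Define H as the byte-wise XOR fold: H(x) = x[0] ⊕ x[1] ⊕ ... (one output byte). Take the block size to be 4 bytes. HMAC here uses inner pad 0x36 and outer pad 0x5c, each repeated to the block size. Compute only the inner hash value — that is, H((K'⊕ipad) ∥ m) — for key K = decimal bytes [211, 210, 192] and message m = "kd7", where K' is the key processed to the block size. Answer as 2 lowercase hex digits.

f9

Key decimal bytes [211, 210, 192] = d3 d2 c0 is 3 bytes ≤ B = 4; zero-pad to 4 bytes: K' = d3 d2 c0 00.
K' ⊕ ipad = e5 e4 f6 36.
Inner input = e5 e4 f6 36 ∥ 6b 64 37.
Inner hash: XOR e5⊕e4⊕f6⊕36⊕6b⊕64⊕37 = f9.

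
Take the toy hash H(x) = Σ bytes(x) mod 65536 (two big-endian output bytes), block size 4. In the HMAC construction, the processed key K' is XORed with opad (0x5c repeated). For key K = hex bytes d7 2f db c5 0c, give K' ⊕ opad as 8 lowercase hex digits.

Key hex bytes d7 2f db c5 0c is 5 bytes > B = 4, so hash it first: H(key) = 02 b2, then zero-pad to 4 bytes: K' = 02 b2 00 00.
XOR each byte with 0x5c: 02⊕5c=5e, b2⊕5c=ee, 00⊕5c=5c, 00⊕5c=5c.

5eee5c5c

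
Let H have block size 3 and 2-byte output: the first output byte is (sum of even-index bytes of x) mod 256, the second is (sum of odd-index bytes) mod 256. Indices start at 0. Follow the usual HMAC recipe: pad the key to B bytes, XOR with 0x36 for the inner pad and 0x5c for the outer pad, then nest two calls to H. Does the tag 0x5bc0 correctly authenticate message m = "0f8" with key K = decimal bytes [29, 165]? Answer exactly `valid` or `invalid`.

Key decimal bytes [29, 165] = 1d a5 is 2 bytes ≤ B = 3; zero-pad to 3 bytes: K' = 1d a5 00.
K' ⊕ ipad = 2b 93 36; K' ⊕ opad = 41 f9 5c.
Inner hash: even-index sum = 199 mod 256 = 199; odd-index sum = 251 mod 256 = 251 → c7 fb.
Outer hash (recomputed tag): even-index sum = 408 mod 256 = 152; odd-index sum = 448 mod 256 = 192 → 98 c0.
Recomputed tag = 98c0; claimed = 5bc0 → mismatch.

invalid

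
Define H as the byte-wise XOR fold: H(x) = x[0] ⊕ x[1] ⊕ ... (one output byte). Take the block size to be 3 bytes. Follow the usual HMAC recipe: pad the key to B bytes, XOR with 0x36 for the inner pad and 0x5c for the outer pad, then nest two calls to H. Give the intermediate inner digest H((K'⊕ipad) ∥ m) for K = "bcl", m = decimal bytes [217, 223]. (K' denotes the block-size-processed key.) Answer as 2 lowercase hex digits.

Key "bcl" = 62 63 6c is exactly B = 3 bytes: K' = 62 63 6c.
K' ⊕ ipad = 54 55 5a.
Inner input = 54 55 5a ∥ d9 df.
Inner hash: XOR 54⊕55⊕5a⊕d9⊕df = 5d.

5d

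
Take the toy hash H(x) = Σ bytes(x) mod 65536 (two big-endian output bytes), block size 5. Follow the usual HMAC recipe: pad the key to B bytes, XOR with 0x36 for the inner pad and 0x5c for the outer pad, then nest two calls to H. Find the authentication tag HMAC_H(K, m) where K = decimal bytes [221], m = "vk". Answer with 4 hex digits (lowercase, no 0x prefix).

Key decimal bytes [221] = dd is 1 byte ≤ B = 5; zero-pad to 5 bytes: K' = dd 00 00 00 00.
K' ⊕ ipad = eb 36 36 36 36.  K' ⊕ opad = 81 5c 5c 5c 5c.
Inner input = (K'⊕ipad) ∥ m = eb 36 36 36 36 ∥ 76 6b.
Inner hash: sum = 235+54+54+54+54+118+107 = 676 → 02 a4.
Outer input = (K'⊕opad) ∥ inner = 81 5c 5c 5c 5c ∥ 02 a4.
Outer hash (tag): sum = 129+92+92+92+92+2+164 = 663 → 02 97.

0297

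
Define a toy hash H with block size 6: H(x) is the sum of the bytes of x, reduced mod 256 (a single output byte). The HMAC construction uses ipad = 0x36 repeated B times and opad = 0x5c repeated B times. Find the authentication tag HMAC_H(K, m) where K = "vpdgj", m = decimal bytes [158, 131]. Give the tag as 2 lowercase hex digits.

Key "vpdgj" = 76 70 64 67 6a is 5 bytes ≤ B = 6; zero-pad to 6 bytes: K' = 76 70 64 67 6a 00.
K' ⊕ ipad = 40 46 52 51 5c 36.  K' ⊕ opad = 2a 2c 38 3b 36 5c.
Inner input = (K'⊕ipad) ∥ m = 40 46 52 51 5c 36 ∥ 9e 83.
Inner hash: sum = 64+70+82+81+92+54+158+131 = 732; mod 256 = 220 → dc.
Outer input = (K'⊕opad) ∥ inner = 2a 2c 38 3b 36 5c ∥ dc.
Outer hash (tag): sum = 42+44+56+59+54+92+220 = 567; mod 256 = 55 → 37.

37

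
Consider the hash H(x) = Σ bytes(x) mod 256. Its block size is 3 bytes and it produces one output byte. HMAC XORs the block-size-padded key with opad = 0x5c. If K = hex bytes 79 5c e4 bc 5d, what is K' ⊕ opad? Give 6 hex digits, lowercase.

8e5c5c

Key hex bytes 79 5c e4 bc 5d is 5 bytes > B = 3, so hash it first: H(key) = d2, then zero-pad to 3 bytes: K' = d2 00 00.
XOR each byte with 0x5c: d2⊕5c=8e, 00⊕5c=5c, 00⊕5c=5c.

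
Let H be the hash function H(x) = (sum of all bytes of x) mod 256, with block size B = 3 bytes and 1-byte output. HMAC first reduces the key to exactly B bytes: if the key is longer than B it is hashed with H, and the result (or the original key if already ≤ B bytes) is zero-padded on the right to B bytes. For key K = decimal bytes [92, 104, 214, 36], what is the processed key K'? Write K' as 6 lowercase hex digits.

be0000

|K| = 4 > B = 3, so first hash the key.
H(K): sum = 92+104+214+36 = 446; mod 256 = 190 → be.
Zero-pad H(K) = be to 3 bytes: K' = be 00 00.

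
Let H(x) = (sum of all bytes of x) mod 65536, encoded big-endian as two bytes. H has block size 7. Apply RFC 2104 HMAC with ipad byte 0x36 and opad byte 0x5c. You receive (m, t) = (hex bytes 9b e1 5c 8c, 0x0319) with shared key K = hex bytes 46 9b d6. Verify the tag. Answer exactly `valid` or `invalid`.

Key hex bytes 46 9b d6 is 3 bytes ≤ B = 7; zero-pad to 7 bytes: K' = 46 9b d6 00 00 00 00.
K' ⊕ ipad = 70 ad e0 36 36 36 36; K' ⊕ opad = 1a c7 8a 5c 5c 5c 5c.
Inner hash: sum = 112+173+224+54+54+54+54+155+225+92+140 = 1337 → 05 39.
Outer hash (recomputed tag): sum = 26+199+138+92+92+92+92+5+57 = 793 → 03 19.
Recomputed tag = 0319; claimed = 0319 → match.

valid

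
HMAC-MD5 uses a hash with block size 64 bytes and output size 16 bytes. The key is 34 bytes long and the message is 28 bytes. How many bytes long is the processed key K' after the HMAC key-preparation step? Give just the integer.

64

Key is 34 ≤ 64 bytes, zero-padded: |K'| = 64.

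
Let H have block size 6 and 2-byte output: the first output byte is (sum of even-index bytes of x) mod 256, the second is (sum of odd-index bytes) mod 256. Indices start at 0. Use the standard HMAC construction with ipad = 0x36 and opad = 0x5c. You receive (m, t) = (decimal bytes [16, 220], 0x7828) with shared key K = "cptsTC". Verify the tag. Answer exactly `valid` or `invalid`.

invalid

Key "cptsTC" = 63 70 74 73 54 43 is exactly B = 6 bytes: K' = 63 70 74 73 54 43.
K' ⊕ ipad = 55 46 42 45 62 75; K' ⊕ opad = 3f 2c 28 2f 08 1f.
Inner hash: even-index sum = 265 mod 256 = 9; odd-index sum = 476 mod 256 = 220 → 09 dc.
Outer hash (recomputed tag): even-index sum = 120 mod 256 = 120; odd-index sum = 342 mod 256 = 86 → 78 56.
Recomputed tag = 7856; claimed = 7828 → mismatch.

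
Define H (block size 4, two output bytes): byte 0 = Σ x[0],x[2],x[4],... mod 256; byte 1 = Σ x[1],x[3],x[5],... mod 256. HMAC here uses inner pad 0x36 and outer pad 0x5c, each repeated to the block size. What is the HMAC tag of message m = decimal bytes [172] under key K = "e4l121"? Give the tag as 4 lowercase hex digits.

d2fc

Key "e4l121" = 65 34 6c 31 32 31 is 6 bytes > B = 4, so hash it first: H(key) = 03 96, then zero-pad to 4 bytes: K' = 03 96 00 00.
K' ⊕ ipad = 35 a0 36 36.  K' ⊕ opad = 5f ca 5c 5c.
Inner input = (K'⊕ipad) ∥ m = 35 a0 36 36 ∥ ac.
Inner hash: even-index sum = 279 mod 256 = 23; odd-index sum = 214 mod 256 = 214 → 17 d6.
Outer input = (K'⊕opad) ∥ inner = 5f ca 5c 5c ∥ 17 d6.
Outer hash (tag): even-index sum = 210 mod 256 = 210; odd-index sum = 508 mod 256 = 252 → d2 fc.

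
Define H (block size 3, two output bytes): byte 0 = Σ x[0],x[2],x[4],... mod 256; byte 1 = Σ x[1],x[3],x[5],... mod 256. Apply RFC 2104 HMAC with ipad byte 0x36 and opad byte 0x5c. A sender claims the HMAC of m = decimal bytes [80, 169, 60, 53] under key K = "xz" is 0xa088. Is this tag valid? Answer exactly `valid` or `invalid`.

invalid

Key "xz" = 78 7a is 2 bytes ≤ B = 3; zero-pad to 3 bytes: K' = 78 7a 00.
K' ⊕ ipad = 4e 4c 36; K' ⊕ opad = 24 26 5c.
Inner hash: even-index sum = 354 mod 256 = 98; odd-index sum = 216 mod 256 = 216 → 62 d8.
Outer hash (recomputed tag): even-index sum = 344 mod 256 = 88; odd-index sum = 136 mod 256 = 136 → 58 88.
Recomputed tag = 5888; claimed = a088 → mismatch.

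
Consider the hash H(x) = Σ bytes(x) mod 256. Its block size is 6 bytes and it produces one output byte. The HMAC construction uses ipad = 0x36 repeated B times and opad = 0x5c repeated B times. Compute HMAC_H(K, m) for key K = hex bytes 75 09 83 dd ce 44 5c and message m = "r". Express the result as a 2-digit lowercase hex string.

Key hex bytes 75 09 83 dd ce 44 5c is 7 bytes > B = 6, so hash it first: H(key) = 4c, then zero-pad to 6 bytes: K' = 4c 00 00 00 00 00.
K' ⊕ ipad = 7a 36 36 36 36 36.  K' ⊕ opad = 10 5c 5c 5c 5c 5c.
Inner input = (K'⊕ipad) ∥ m = 7a 36 36 36 36 36 ∥ 72.
Inner hash: sum = 122+54+54+54+54+54+114 = 506; mod 256 = 250 → fa.
Outer input = (K'⊕opad) ∥ inner = 10 5c 5c 5c 5c 5c ∥ fa.
Outer hash (tag): sum = 16+92+92+92+92+92+250 = 726; mod 256 = 214 → d6.

d6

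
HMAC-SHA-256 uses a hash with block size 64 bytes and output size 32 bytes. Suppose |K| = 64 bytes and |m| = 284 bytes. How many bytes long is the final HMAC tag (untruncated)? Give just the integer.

The tag is one SHA-256 digest: 32 bytes.

32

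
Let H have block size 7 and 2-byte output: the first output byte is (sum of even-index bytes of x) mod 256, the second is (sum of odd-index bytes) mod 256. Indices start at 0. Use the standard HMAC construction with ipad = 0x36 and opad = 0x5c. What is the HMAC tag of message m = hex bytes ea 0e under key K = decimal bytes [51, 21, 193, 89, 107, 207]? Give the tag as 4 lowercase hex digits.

147e

Key decimal bytes [51, 21, 193, 89, 107, 207] = 33 15 c1 59 6b cf is 6 bytes ≤ B = 7; zero-pad to 7 bytes: K' = 33 15 c1 59 6b cf 00.
K' ⊕ ipad = 05 23 f7 6f 5d f9 36.  K' ⊕ opad = 6f 49 9d 05 37 93 5c.
Inner input = (K'⊕ipad) ∥ m = 05 23 f7 6f 5d f9 36 ∥ ea 0e.
Inner hash: even-index sum = 413 mod 256 = 157; odd-index sum = 629 mod 256 = 117 → 9d 75.
Outer input = (K'⊕opad) ∥ inner = 6f 49 9d 05 37 93 5c ∥ 9d 75.
Outer hash (tag): even-index sum = 532 mod 256 = 20; odd-index sum = 382 mod 256 = 126 → 14 7e.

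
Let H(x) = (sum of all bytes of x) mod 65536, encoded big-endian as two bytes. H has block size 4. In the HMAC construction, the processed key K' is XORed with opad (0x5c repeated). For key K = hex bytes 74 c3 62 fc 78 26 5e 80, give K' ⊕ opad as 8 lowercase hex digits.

584d5c5c

Key hex bytes 74 c3 62 fc 78 26 5e 80 is 8 bytes > B = 4, so hash it first: H(key) = 04 11, then zero-pad to 4 bytes: K' = 04 11 00 00.
XOR each byte with 0x5c: 04⊕5c=58, 11⊕5c=4d, 00⊕5c=5c, 00⊕5c=5c.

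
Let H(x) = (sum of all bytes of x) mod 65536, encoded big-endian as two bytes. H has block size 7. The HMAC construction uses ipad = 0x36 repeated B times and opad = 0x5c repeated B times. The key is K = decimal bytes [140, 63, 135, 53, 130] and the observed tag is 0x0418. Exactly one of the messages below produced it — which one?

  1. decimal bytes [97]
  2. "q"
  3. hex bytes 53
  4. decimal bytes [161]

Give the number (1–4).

Key decimal bytes [140, 63, 135, 53, 130] = 8c 3f 87 35 82 is 5 bytes ≤ B = 7; zero-pad to 7 bytes: K' = 8c 3f 87 35 82 00 00.
K' ⊕ ipad = ba 09 b1 03 b4 36 36; K' ⊕ opad = d0 63 db 69 de 5c 5c.
m1: inner = H(ba 09 b1 03 b4 36 36 61) = 02 f8; tag = H(d0 63 db 69 de 5c 5c 02 f8) = 0507
m2: inner = H(ba 09 b1 03 b4 36 36 71) = 03 08; tag = H(d0 63 db 69 de 5c 5c 03 08) = 0418 ← matches
m3: inner = H(ba 09 b1 03 b4 36 36 53) = 02 ea; tag = H(d0 63 db 69 de 5c 5c 02 ea) = 04f9
m4: inner = H(ba 09 b1 03 b4 36 36 a1) = 03 38; tag = H(d0 63 db 69 de 5c 5c 03 38) = 0448

2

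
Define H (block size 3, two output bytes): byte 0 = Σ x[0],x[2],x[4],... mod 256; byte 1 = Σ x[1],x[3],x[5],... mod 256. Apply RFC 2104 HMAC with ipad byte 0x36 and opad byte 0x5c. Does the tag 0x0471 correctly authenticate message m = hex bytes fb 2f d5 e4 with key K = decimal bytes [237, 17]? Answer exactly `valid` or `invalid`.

valid

Key decimal bytes [237, 17] = ed 11 is 2 bytes ≤ B = 3; zero-pad to 3 bytes: K' = ed 11 00.
K' ⊕ ipad = db 27 36; K' ⊕ opad = b1 4d 5c.
Inner hash: even-index sum = 548 mod 256 = 36; odd-index sum = 503 mod 256 = 247 → 24 f7.
Outer hash (recomputed tag): even-index sum = 516 mod 256 = 4; odd-index sum = 113 mod 256 = 113 → 04 71.
Recomputed tag = 0471; claimed = 0471 → match.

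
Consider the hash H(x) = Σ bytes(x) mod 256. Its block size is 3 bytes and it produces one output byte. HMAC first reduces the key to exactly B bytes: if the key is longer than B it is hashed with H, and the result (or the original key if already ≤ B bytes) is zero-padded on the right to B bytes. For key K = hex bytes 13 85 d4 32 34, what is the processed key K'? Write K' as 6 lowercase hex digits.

|K| = 5 > B = 3, so first hash the key.
H(K): sum = 19+133+212+50+52 = 466; mod 256 = 210 → d2.
Zero-pad H(K) = d2 to 3 bytes: K' = d2 00 00.

d20000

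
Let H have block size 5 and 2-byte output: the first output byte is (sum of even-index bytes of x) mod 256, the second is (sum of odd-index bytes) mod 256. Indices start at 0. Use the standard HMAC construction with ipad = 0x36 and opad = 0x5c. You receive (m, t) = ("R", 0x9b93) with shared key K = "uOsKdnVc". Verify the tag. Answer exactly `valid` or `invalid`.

Key "uOsKdnVc" = 75 4f 73 4b 64 6e 56 63 is 8 bytes > B = 5, so hash it first: H(key) = a2 6b, then zero-pad to 5 bytes: K' = a2 6b 00 00 00.
K' ⊕ ipad = 94 5d 36 36 36; K' ⊕ opad = fe 37 5c 5c 5c.
Inner hash: even-index sum = 256 mod 256 = 0; odd-index sum = 229 mod 256 = 229 → 00 e5.
Outer hash (recomputed tag): even-index sum = 667 mod 256 = 155; odd-index sum = 147 mod 256 = 147 → 9b 93.
Recomputed tag = 9b93; claimed = 9b93 → match.

valid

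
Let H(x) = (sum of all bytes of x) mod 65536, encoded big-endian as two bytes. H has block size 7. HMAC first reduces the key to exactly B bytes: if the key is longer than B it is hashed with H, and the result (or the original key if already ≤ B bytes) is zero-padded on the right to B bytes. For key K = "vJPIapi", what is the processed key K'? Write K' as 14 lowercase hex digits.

Key "vJPIapi" = 76 4a 50 49 61 70 69 is exactly B = 7 bytes: K' = 76 4a 50 49 61 70 69.

764a5049617069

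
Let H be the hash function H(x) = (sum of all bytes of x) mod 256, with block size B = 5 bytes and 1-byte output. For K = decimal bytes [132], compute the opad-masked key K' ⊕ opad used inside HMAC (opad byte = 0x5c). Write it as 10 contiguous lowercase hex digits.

d85c5c5c5c

Key decimal bytes [132] = 84 is 1 byte ≤ B = 5; zero-pad to 5 bytes: K' = 84 00 00 00 00.
XOR each byte with 0x5c: 84⊕5c=d8, 00⊕5c=5c, 00⊕5c=5c, 00⊕5c=5c, 00⊕5c=5c.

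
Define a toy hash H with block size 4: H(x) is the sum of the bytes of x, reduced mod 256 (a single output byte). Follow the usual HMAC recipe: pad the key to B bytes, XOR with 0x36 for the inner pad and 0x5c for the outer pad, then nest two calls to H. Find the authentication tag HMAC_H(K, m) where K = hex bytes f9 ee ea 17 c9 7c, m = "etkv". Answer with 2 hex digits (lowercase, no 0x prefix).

Key hex bytes f9 ee ea 17 c9 7c is 6 bytes > B = 4, so hash it first: H(key) = 2d, then zero-pad to 4 bytes: K' = 2d 00 00 00.
K' ⊕ ipad = 1b 36 36 36.  K' ⊕ opad = 71 5c 5c 5c.
Inner input = (K'⊕ipad) ∥ m = 1b 36 36 36 ∥ 65 74 6b 76.
Inner hash: sum = 27+54+54+54+101+116+107+118 = 631; mod 256 = 119 → 77.
Outer input = (K'⊕opad) ∥ inner = 71 5c 5c 5c ∥ 77.
Outer hash (tag): sum = 113+92+92+92+119 = 508; mod 256 = 252 → fc.

fc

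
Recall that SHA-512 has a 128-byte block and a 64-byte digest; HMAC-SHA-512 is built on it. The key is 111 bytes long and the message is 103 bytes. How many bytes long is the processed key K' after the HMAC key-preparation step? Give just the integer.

Key is 111 ≤ 128 bytes, zero-padded: |K'| = 128.

128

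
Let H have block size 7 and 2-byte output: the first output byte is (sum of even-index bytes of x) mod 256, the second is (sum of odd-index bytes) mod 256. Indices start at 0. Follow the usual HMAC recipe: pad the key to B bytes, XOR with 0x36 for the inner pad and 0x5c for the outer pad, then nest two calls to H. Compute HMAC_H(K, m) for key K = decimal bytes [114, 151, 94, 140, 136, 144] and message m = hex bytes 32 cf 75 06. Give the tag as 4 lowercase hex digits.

08dc

Key decimal bytes [114, 151, 94, 140, 136, 144] = 72 97 5e 8c 88 90 is 6 bytes ≤ B = 7; zero-pad to 7 bytes: K' = 72 97 5e 8c 88 90 00.
K' ⊕ ipad = 44 a1 68 ba be a6 36.  K' ⊕ opad = 2e cb 02 d0 d4 cc 5c.
Inner input = (K'⊕ipad) ∥ m = 44 a1 68 ba be a6 36 ∥ 32 cf 75 06.
Inner hash: even-index sum = 629 mod 256 = 117; odd-index sum = 680 mod 256 = 168 → 75 a8.
Outer input = (K'⊕opad) ∥ inner = 2e cb 02 d0 d4 cc 5c ∥ 75 a8.
Outer hash (tag): even-index sum = 520 mod 256 = 8; odd-index sum = 732 mod 256 = 220 → 08 dc.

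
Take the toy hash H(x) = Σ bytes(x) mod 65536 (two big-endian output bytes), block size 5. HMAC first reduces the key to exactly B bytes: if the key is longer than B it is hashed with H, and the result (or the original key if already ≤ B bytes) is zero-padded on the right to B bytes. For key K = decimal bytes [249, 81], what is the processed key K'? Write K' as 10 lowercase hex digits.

Key decimal bytes [249, 81] = f9 51 is 2 bytes ≤ B = 5; zero-pad to 5 bytes: K' = f9 51 00 00 00.

f951000000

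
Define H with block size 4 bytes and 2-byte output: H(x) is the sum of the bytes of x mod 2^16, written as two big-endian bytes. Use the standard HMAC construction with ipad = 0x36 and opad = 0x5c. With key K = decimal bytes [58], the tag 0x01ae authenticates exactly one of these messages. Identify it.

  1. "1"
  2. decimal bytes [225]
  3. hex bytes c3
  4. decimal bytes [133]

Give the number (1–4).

Key decimal bytes [58] = 3a is 1 byte ≤ B = 4; zero-pad to 4 bytes: K' = 3a 00 00 00.
K' ⊕ ipad = 0c 36 36 36; K' ⊕ opad = 66 5c 5c 5c.
m1: inner = H(0c 36 36 36 31) = 00 df; tag = H(66 5c 5c 5c 00 df) = 0259
m2: inner = H(0c 36 36 36 e1) = 01 8f; tag = H(66 5c 5c 5c 01 8f) = 020a
m3: inner = H(0c 36 36 36 c3) = 01 71; tag = H(66 5c 5c 5c 01 71) = 01ec
m4: inner = H(0c 36 36 36 85) = 01 33; tag = H(66 5c 5c 5c 01 33) = 01ae ← matches

4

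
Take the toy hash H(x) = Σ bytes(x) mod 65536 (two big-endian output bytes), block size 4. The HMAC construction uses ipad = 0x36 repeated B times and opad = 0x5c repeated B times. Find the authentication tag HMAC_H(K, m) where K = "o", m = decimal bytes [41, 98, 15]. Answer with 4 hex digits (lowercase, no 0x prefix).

01dd

Key "o" = 6f is 1 byte ≤ B = 4; zero-pad to 4 bytes: K' = 6f 00 00 00.
K' ⊕ ipad = 59 36 36 36.  K' ⊕ opad = 33 5c 5c 5c.
Inner input = (K'⊕ipad) ∥ m = 59 36 36 36 ∥ 29 62 0f.
Inner hash: sum = 89+54+54+54+41+98+15 = 405 → 01 95.
Outer input = (K'⊕opad) ∥ inner = 33 5c 5c 5c ∥ 01 95.
Outer hash (tag): sum = 51+92+92+92+1+149 = 477 → 01 dd.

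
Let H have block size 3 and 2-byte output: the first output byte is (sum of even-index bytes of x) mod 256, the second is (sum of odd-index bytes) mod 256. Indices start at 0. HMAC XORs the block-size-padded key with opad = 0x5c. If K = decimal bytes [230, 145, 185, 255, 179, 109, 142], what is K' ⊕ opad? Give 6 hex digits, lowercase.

Key decimal bytes [230, 145, 185, 255, 179, 109, 142] = e6 91 b9 ff b3 6d 8e is 7 bytes > B = 3, so hash it first: H(key) = e0 fd, then zero-pad to 3 bytes: K' = e0 fd 00.
XOR each byte with 0x5c: e0⊕5c=bc, fd⊕5c=a1, 00⊕5c=5c.

bca15c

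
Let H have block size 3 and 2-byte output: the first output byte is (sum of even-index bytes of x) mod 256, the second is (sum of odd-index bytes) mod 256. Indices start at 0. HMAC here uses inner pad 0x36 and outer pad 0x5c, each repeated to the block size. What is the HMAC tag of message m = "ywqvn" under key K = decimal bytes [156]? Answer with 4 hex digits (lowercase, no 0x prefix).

Key decimal bytes [156] = 9c is 1 byte ≤ B = 3; zero-pad to 3 bytes: K' = 9c 00 00.
K' ⊕ ipad = aa 36 36.  K' ⊕ opad = c0 5c 5c.
Inner input = (K'⊕ipad) ∥ m = aa 36 36 ∥ 79 77 71 76 6e.
Inner hash: even-index sum = 461 mod 256 = 205; odd-index sum = 398 mod 256 = 142 → cd 8e.
Outer input = (K'⊕opad) ∥ inner = c0 5c 5c ∥ cd 8e.
Outer hash (tag): even-index sum = 426 mod 256 = 170; odd-index sum = 297 mod 256 = 41 → aa 29.

aa29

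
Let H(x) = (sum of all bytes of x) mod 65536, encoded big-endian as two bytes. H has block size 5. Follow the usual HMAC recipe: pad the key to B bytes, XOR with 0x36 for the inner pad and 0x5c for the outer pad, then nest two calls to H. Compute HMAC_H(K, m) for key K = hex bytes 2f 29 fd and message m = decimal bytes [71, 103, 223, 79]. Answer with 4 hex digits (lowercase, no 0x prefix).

Key hex bytes 2f 29 fd is 3 bytes ≤ B = 5; zero-pad to 5 bytes: K' = 2f 29 fd 00 00.
K' ⊕ ipad = 19 1f cb 36 36.  K' ⊕ opad = 73 75 a1 5c 5c.
Inner input = (K'⊕ipad) ∥ m = 19 1f cb 36 36 ∥ 47 67 df 4f.
Inner hash: sum = 25+31+203+54+54+71+103+223+79 = 843 → 03 4b.
Outer input = (K'⊕opad) ∥ inner = 73 75 a1 5c 5c ∥ 03 4b.
Outer hash (tag): sum = 115+117+161+92+92+3+75 = 655 → 02 8f.

028f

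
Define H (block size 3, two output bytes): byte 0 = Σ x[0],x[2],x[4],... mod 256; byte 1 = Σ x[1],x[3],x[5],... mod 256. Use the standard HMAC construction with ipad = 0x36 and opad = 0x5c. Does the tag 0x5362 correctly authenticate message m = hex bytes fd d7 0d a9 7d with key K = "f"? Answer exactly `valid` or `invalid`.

Key "f" = 66 is 1 byte ≤ B = 3; zero-pad to 3 bytes: K' = 66 00 00.
K' ⊕ ipad = 50 36 36; K' ⊕ opad = 3a 5c 5c.
Inner hash: even-index sum = 518 mod 256 = 6; odd-index sum = 445 mod 256 = 189 → 06 bd.
Outer hash (recomputed tag): even-index sum = 339 mod 256 = 83; odd-index sum = 98 mod 256 = 98 → 53 62.
Recomputed tag = 5362; claimed = 5362 → match.

valid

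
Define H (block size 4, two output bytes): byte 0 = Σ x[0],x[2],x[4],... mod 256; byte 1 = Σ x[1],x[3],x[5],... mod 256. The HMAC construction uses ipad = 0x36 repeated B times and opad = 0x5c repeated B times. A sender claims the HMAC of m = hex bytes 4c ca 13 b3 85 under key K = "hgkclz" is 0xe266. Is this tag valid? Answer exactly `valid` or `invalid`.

Key "hgkclz" = 68 67 6b 63 6c 7a is 6 bytes > B = 4, so hash it first: H(key) = 3f 44, then zero-pad to 4 bytes: K' = 3f 44 00 00.
K' ⊕ ipad = 09 72 36 36; K' ⊕ opad = 63 18 5c 5c.
Inner hash: even-index sum = 291 mod 256 = 35; odd-index sum = 549 mod 256 = 37 → 23 25.
Outer hash (recomputed tag): even-index sum = 226 mod 256 = 226; odd-index sum = 153 mod 256 = 153 → e2 99.
Recomputed tag = e299; claimed = e266 → mismatch.

invalid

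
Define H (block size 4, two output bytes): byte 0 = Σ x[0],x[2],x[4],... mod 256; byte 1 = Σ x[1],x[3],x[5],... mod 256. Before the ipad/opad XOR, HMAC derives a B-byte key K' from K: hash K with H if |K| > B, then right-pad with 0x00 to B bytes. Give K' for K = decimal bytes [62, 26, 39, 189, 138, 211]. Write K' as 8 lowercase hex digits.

efaa0000

|K| = 6 > B = 4, so first hash the key.
H(K): even-index sum = 239 mod 256 = 239; odd-index sum = 426 mod 256 = 170 → ef aa.
Zero-pad H(K) = ef aa to 4 bytes: K' = ef aa 00 00.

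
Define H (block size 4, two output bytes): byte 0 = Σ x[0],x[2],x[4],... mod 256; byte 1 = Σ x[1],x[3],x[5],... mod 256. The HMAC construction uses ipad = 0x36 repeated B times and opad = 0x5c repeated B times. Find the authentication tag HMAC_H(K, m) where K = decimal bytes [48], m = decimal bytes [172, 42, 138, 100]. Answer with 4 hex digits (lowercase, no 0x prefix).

Key decimal bytes [48] = 30 is 1 byte ≤ B = 4; zero-pad to 4 bytes: K' = 30 00 00 00.
K' ⊕ ipad = 06 36 36 36.  K' ⊕ opad = 6c 5c 5c 5c.
Inner input = (K'⊕ipad) ∥ m = 06 36 36 36 ∥ ac 2a 8a 64.
Inner hash: even-index sum = 370 mod 256 = 114; odd-index sum = 250 mod 256 = 250 → 72 fa.
Outer input = (K'⊕opad) ∥ inner = 6c 5c 5c 5c ∥ 72 fa.
Outer hash (tag): even-index sum = 314 mod 256 = 58; odd-index sum = 434 mod 256 = 178 → 3a b2.

3ab2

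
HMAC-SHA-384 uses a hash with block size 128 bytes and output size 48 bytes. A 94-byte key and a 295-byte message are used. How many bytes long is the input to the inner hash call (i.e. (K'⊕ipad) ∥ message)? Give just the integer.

423

Key is 94 ≤ 128 bytes, zero-padded: |K'| = 128.
Inner input = (K'⊕ipad) ∥ m → 128 + 295 = 423 bytes.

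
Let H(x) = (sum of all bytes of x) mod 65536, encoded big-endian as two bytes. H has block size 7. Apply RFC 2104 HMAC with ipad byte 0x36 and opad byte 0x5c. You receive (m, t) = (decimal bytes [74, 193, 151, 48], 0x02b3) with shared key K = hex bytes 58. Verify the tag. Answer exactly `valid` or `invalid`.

Key hex bytes 58 is 1 byte ≤ B = 7; zero-pad to 7 bytes: K' = 58 00 00 00 00 00 00.
K' ⊕ ipad = 6e 36 36 36 36 36 36; K' ⊕ opad = 04 5c 5c 5c 5c 5c 5c.
Inner hash: sum = 110+54+54+54+54+54+54+74+193+151+48 = 900 → 03 84.
Outer hash (recomputed tag): sum = 4+92+92+92+92+92+92+3+132 = 691 → 02 b3.
Recomputed tag = 02b3; claimed = 02b3 → match.

valid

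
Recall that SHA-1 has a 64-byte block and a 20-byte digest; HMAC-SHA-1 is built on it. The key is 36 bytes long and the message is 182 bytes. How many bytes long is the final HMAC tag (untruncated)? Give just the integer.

20

The tag is one SHA-1 digest: 20 bytes.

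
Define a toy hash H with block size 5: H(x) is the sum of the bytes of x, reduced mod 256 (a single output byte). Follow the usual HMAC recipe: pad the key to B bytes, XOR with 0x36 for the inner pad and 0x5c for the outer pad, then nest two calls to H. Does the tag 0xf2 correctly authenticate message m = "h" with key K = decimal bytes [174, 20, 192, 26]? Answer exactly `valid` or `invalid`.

Key decimal bytes [174, 20, 192, 26] = ae 14 c0 1a is 4 bytes ≤ B = 5; zero-pad to 5 bytes: K' = ae 14 c0 1a 00.
K' ⊕ ipad = 98 22 f6 2c 36; K' ⊕ opad = f2 48 9c 46 5c.
Inner hash: sum = 152+34+246+44+54+104 = 634; mod 256 = 122 → 7a.
Outer hash (recomputed tag): sum = 242+72+156+70+92+122 = 754; mod 256 = 242 → f2.
Recomputed tag = f2; claimed = f2 → match.

valid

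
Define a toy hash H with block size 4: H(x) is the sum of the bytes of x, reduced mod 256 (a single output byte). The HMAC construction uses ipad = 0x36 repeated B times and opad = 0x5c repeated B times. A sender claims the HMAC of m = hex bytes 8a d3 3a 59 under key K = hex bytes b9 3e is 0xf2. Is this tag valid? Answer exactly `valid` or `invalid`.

Key hex bytes b9 3e is 2 bytes ≤ B = 4; zero-pad to 4 bytes: K' = b9 3e 00 00.
K' ⊕ ipad = 8f 08 36 36; K' ⊕ opad = e5 62 5c 5c.
Inner hash: sum = 143+8+54+54+138+211+58+89 = 755; mod 256 = 243 → f3.
Outer hash (recomputed tag): sum = 229+98+92+92+243 = 754; mod 256 = 242 → f2.
Recomputed tag = f2; claimed = f2 → match.

valid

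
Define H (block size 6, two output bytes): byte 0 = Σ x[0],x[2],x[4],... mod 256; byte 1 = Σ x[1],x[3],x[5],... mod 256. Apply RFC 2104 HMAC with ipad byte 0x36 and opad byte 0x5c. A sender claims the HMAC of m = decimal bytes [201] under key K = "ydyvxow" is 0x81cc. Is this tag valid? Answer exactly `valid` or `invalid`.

invalid

Key "ydyvxow" = 79 64 79 76 78 6f 77 is 7 bytes > B = 6, so hash it first: H(key) = e1 49, then zero-pad to 6 bytes: K' = e1 49 00 00 00 00.
K' ⊕ ipad = d7 7f 36 36 36 36; K' ⊕ opad = bd 15 5c 5c 5c 5c.
Inner hash: even-index sum = 524 mod 256 = 12; odd-index sum = 235 mod 256 = 235 → 0c eb.
Outer hash (recomputed tag): even-index sum = 385 mod 256 = 129; odd-index sum = 440 mod 256 = 184 → 81 b8.
Recomputed tag = 81b8; claimed = 81cc → mismatch.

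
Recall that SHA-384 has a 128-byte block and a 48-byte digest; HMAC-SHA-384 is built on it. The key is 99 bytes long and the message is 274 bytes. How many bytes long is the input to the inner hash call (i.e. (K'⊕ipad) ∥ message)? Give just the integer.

Key is 99 ≤ 128 bytes, zero-padded: |K'| = 128.
Inner input = (K'⊕ipad) ∥ m → 128 + 274 = 402 bytes.

402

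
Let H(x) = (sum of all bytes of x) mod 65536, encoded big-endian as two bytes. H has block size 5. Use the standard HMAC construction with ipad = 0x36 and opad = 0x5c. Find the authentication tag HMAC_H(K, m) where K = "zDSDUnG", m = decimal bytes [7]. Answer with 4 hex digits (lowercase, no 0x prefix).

Key "zDSDUnG" = 7a 44 53 44 55 6e 47 is 7 bytes > B = 5, so hash it first: H(key) = 02 5f, then zero-pad to 5 bytes: K' = 02 5f 00 00 00.
K' ⊕ ipad = 34 69 36 36 36.  K' ⊕ opad = 5e 03 5c 5c 5c.
Inner input = (K'⊕ipad) ∥ m = 34 69 36 36 36 ∥ 07.
Inner hash: sum = 52+105+54+54+54+7 = 326 → 01 46.
Outer input = (K'⊕opad) ∥ inner = 5e 03 5c 5c 5c ∥ 01 46.
Outer hash (tag): sum = 94+3+92+92+92+1+70 = 444 → 01 bc.

01bc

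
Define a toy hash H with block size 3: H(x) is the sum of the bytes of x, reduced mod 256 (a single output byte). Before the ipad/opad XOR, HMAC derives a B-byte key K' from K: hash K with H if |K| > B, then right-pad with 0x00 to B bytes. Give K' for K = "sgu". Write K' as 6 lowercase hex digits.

736775

Key "sgu" = 73 67 75 is exactly B = 3 bytes: K' = 73 67 75.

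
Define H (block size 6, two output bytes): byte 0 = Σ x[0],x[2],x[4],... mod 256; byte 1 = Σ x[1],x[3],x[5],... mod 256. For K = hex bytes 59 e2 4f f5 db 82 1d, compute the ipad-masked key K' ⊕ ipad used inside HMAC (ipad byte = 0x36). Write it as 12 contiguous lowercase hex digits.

Key hex bytes 59 e2 4f f5 db 82 1d is 7 bytes > B = 6, so hash it first: H(key) = a0 59, then zero-pad to 6 bytes: K' = a0 59 00 00 00 00.
XOR each byte with 0x36: a0⊕36=96, 59⊕36=6f, 00⊕36=36, 00⊕36=36, 00⊕36=36, 00⊕36=36.

966f36363636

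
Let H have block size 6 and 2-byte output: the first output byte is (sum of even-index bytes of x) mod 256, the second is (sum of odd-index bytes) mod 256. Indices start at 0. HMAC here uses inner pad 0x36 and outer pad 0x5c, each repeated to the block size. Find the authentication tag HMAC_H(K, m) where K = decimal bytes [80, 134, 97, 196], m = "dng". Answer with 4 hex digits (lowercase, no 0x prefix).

Key decimal bytes [80, 134, 97, 196] = 50 86 61 c4 is 4 bytes ≤ B = 6; zero-pad to 6 bytes: K' = 50 86 61 c4 00 00.
K' ⊕ ipad = 66 b0 57 f2 36 36.  K' ⊕ opad = 0c da 3d 98 5c 5c.
Inner input = (K'⊕ipad) ∥ m = 66 b0 57 f2 36 36 ∥ 64 6e 67.
Inner hash: even-index sum = 446 mod 256 = 190; odd-index sum = 582 mod 256 = 70 → be 46.
Outer input = (K'⊕opad) ∥ inner = 0c da 3d 98 5c 5c ∥ be 46.
Outer hash (tag): even-index sum = 355 mod 256 = 99; odd-index sum = 532 mod 256 = 20 → 63 14.

6314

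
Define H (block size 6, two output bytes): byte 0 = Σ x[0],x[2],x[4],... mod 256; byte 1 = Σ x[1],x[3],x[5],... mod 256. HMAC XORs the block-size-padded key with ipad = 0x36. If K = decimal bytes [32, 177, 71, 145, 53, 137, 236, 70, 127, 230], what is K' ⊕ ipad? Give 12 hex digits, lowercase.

31c136363636

Key decimal bytes [32, 177, 71, 145, 53, 137, 236, 70, 127, 230] = 20 b1 47 91 35 89 ec 46 7f e6 is 10 bytes > B = 6, so hash it first: H(key) = 07 f7, then zero-pad to 6 bytes: K' = 07 f7 00 00 00 00.
XOR each byte with 0x36: 07⊕36=31, f7⊕36=c1, 00⊕36=36, 00⊕36=36, 00⊕36=36, 00⊕36=36.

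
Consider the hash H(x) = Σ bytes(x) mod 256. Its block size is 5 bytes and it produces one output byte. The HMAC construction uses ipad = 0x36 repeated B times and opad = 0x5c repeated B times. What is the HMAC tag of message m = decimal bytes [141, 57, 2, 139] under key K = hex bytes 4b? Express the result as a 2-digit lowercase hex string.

2f

Key hex bytes 4b is 1 byte ≤ B = 5; zero-pad to 5 bytes: K' = 4b 00 00 00 00.
K' ⊕ ipad = 7d 36 36 36 36.  K' ⊕ opad = 17 5c 5c 5c 5c.
Inner input = (K'⊕ipad) ∥ m = 7d 36 36 36 36 ∥ 8d 39 02 8b.
Inner hash: sum = 125+54+54+54+54+141+57+2+139 = 680; mod 256 = 168 → a8.
Outer input = (K'⊕opad) ∥ inner = 17 5c 5c 5c 5c ∥ a8.
Outer hash (tag): sum = 23+92+92+92+92+168 = 559; mod 256 = 47 → 2f.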